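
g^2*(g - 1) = g^3 - g^2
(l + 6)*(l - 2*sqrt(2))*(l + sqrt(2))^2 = l^4 + 6*l^3 - 6*l^2 - 36*l - 4*sqrt(2)*l - 24*sqrt(2)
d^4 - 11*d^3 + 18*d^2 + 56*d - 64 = (d - 8)*(d - 4)*(d - 1)*(d + 2)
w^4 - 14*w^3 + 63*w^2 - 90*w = w*(w - 6)*(w - 5)*(w - 3)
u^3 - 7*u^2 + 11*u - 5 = (u - 5)*(u - 1)^2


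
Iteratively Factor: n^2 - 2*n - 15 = (n - 5)*(n + 3)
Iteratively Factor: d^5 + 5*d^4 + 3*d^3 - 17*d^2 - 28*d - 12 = (d + 3)*(d^4 + 2*d^3 - 3*d^2 - 8*d - 4) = (d - 2)*(d + 3)*(d^3 + 4*d^2 + 5*d + 2) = (d - 2)*(d + 2)*(d + 3)*(d^2 + 2*d + 1) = (d - 2)*(d + 1)*(d + 2)*(d + 3)*(d + 1)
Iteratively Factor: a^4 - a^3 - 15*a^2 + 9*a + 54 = (a + 3)*(a^3 - 4*a^2 - 3*a + 18) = (a + 2)*(a + 3)*(a^2 - 6*a + 9) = (a - 3)*(a + 2)*(a + 3)*(a - 3)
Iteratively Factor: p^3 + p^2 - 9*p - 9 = (p + 3)*(p^2 - 2*p - 3) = (p + 1)*(p + 3)*(p - 3)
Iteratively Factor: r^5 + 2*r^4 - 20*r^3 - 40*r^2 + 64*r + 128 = (r + 4)*(r^4 - 2*r^3 - 12*r^2 + 8*r + 32) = (r + 2)*(r + 4)*(r^3 - 4*r^2 - 4*r + 16) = (r - 4)*(r + 2)*(r + 4)*(r^2 - 4) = (r - 4)*(r + 2)^2*(r + 4)*(r - 2)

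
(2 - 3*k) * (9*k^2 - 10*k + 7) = -27*k^3 + 48*k^2 - 41*k + 14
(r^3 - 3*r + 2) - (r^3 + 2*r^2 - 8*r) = -2*r^2 + 5*r + 2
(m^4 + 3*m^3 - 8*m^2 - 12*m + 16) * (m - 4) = m^5 - m^4 - 20*m^3 + 20*m^2 + 64*m - 64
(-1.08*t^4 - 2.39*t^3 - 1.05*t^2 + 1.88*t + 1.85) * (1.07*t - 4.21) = -1.1556*t^5 + 1.9895*t^4 + 8.9384*t^3 + 6.4321*t^2 - 5.9353*t - 7.7885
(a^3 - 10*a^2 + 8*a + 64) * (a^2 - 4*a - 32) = a^5 - 14*a^4 + 16*a^3 + 352*a^2 - 512*a - 2048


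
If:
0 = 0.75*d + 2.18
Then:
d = -2.91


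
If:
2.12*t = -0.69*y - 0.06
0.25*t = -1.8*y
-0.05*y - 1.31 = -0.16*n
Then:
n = 8.19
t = -0.03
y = 0.00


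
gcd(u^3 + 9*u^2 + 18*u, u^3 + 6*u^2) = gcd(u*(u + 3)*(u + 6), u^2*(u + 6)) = u^2 + 6*u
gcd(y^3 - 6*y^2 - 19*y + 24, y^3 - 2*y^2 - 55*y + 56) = y^2 - 9*y + 8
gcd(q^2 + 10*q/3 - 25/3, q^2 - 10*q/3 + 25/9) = q - 5/3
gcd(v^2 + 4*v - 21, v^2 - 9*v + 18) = v - 3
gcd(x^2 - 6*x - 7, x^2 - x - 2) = x + 1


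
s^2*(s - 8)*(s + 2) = s^4 - 6*s^3 - 16*s^2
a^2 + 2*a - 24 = (a - 4)*(a + 6)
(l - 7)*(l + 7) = l^2 - 49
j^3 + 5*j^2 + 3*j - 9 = (j - 1)*(j + 3)^2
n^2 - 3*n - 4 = (n - 4)*(n + 1)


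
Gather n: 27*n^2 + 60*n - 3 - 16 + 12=27*n^2 + 60*n - 7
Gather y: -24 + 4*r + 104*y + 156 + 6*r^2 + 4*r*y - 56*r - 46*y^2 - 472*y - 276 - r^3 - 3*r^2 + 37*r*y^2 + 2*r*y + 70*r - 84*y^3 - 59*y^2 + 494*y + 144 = -r^3 + 3*r^2 + 18*r - 84*y^3 + y^2*(37*r - 105) + y*(6*r + 126)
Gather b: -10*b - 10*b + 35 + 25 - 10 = 50 - 20*b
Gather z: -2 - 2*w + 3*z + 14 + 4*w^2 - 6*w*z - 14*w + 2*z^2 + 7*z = 4*w^2 - 16*w + 2*z^2 + z*(10 - 6*w) + 12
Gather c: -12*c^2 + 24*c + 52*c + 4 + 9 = -12*c^2 + 76*c + 13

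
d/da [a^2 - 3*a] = 2*a - 3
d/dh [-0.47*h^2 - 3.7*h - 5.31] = -0.94*h - 3.7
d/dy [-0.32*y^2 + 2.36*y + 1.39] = 2.36 - 0.64*y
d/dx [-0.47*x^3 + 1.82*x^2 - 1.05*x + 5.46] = -1.41*x^2 + 3.64*x - 1.05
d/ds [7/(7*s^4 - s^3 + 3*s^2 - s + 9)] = 7*(-28*s^3 + 3*s^2 - 6*s + 1)/(7*s^4 - s^3 + 3*s^2 - s + 9)^2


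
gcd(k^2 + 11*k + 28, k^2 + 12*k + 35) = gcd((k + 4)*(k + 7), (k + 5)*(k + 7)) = k + 7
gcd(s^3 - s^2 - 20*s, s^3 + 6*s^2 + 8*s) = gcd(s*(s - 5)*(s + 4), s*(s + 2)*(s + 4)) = s^2 + 4*s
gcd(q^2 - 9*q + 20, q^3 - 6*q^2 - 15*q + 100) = q - 5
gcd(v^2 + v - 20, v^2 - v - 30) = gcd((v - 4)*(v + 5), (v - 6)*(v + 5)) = v + 5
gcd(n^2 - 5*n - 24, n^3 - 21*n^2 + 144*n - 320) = n - 8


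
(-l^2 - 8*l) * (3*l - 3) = -3*l^3 - 21*l^2 + 24*l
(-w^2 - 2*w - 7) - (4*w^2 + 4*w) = -5*w^2 - 6*w - 7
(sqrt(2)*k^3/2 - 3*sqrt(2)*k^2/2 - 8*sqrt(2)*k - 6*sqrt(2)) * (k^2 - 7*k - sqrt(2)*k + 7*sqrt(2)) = sqrt(2)*k^5/2 - 5*sqrt(2)*k^4 - k^4 + 5*sqrt(2)*k^3/2 + 10*k^3 - 5*k^2 + 50*sqrt(2)*k^2 - 100*k + 42*sqrt(2)*k - 84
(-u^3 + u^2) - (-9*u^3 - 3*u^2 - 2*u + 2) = 8*u^3 + 4*u^2 + 2*u - 2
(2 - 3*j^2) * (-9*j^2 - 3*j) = 27*j^4 + 9*j^3 - 18*j^2 - 6*j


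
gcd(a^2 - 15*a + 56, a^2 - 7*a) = a - 7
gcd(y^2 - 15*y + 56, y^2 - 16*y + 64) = y - 8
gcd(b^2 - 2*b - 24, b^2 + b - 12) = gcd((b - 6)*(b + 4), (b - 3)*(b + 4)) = b + 4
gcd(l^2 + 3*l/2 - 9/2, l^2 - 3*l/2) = l - 3/2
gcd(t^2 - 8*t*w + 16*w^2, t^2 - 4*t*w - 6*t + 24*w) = t - 4*w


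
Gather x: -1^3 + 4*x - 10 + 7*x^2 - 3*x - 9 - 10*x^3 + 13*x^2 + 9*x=-10*x^3 + 20*x^2 + 10*x - 20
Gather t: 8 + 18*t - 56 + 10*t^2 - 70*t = 10*t^2 - 52*t - 48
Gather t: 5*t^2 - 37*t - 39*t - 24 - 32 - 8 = 5*t^2 - 76*t - 64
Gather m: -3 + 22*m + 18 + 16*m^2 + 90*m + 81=16*m^2 + 112*m + 96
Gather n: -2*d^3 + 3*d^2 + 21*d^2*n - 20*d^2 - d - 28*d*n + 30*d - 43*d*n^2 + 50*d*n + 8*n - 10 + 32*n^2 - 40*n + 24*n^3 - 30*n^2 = -2*d^3 - 17*d^2 + 29*d + 24*n^3 + n^2*(2 - 43*d) + n*(21*d^2 + 22*d - 32) - 10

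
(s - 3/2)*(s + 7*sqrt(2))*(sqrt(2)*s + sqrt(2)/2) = sqrt(2)*s^3 - sqrt(2)*s^2 + 14*s^2 - 14*s - 3*sqrt(2)*s/4 - 21/2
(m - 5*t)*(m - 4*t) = m^2 - 9*m*t + 20*t^2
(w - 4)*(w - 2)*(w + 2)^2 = w^4 - 2*w^3 - 12*w^2 + 8*w + 32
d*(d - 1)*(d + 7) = d^3 + 6*d^2 - 7*d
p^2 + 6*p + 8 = (p + 2)*(p + 4)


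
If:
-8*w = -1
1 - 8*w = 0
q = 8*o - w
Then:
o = q/8 + 1/64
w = 1/8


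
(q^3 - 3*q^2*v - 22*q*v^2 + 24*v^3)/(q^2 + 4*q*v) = q - 7*v + 6*v^2/q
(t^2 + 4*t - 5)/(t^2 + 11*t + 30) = (t - 1)/(t + 6)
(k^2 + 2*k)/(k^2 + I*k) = (k + 2)/(k + I)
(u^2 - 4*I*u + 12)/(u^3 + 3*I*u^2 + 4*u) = (u^2 - 4*I*u + 12)/(u*(u^2 + 3*I*u + 4))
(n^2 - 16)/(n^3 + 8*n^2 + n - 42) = (n^2 - 16)/(n^3 + 8*n^2 + n - 42)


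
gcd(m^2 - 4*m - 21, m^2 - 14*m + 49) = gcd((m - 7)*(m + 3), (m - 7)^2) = m - 7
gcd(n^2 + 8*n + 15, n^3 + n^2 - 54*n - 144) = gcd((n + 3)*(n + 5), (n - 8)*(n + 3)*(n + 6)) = n + 3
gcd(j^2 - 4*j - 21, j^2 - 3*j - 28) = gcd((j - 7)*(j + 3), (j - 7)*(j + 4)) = j - 7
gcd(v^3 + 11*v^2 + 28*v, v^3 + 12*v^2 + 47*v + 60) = v + 4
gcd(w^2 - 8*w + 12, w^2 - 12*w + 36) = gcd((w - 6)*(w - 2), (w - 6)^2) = w - 6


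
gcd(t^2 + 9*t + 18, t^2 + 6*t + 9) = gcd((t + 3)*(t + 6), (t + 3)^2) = t + 3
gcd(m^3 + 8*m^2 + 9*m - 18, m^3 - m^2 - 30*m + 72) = m + 6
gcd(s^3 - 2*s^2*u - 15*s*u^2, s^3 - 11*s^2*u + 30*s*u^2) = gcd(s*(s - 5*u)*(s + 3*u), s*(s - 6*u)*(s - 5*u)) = s^2 - 5*s*u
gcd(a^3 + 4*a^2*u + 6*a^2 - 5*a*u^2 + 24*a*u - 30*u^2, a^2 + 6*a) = a + 6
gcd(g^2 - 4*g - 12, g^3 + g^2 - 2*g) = g + 2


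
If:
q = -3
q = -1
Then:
No Solution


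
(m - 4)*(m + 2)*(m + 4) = m^3 + 2*m^2 - 16*m - 32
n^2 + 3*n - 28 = (n - 4)*(n + 7)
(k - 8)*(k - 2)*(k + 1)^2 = k^4 - 8*k^3 - 3*k^2 + 22*k + 16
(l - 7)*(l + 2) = l^2 - 5*l - 14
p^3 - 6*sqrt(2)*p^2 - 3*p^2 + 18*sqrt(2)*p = p*(p - 3)*(p - 6*sqrt(2))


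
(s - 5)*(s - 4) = s^2 - 9*s + 20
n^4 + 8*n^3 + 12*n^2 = n^2*(n + 2)*(n + 6)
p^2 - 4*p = p*(p - 4)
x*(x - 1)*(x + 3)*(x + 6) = x^4 + 8*x^3 + 9*x^2 - 18*x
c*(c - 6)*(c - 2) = c^3 - 8*c^2 + 12*c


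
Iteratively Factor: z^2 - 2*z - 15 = (z - 5)*(z + 3)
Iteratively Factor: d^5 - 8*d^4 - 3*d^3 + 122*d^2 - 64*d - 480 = (d + 3)*(d^4 - 11*d^3 + 30*d^2 + 32*d - 160) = (d + 2)*(d + 3)*(d^3 - 13*d^2 + 56*d - 80) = (d - 5)*(d + 2)*(d + 3)*(d^2 - 8*d + 16) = (d - 5)*(d - 4)*(d + 2)*(d + 3)*(d - 4)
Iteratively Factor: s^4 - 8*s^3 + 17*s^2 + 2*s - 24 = (s - 3)*(s^3 - 5*s^2 + 2*s + 8) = (s - 3)*(s - 2)*(s^2 - 3*s - 4) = (s - 4)*(s - 3)*(s - 2)*(s + 1)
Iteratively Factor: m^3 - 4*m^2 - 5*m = (m - 5)*(m^2 + m) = (m - 5)*(m + 1)*(m)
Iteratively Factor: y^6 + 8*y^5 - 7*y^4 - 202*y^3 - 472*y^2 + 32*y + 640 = (y + 2)*(y^5 + 6*y^4 - 19*y^3 - 164*y^2 - 144*y + 320) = (y - 5)*(y + 2)*(y^4 + 11*y^3 + 36*y^2 + 16*y - 64) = (y - 5)*(y + 2)*(y + 4)*(y^3 + 7*y^2 + 8*y - 16) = (y - 5)*(y + 2)*(y + 4)^2*(y^2 + 3*y - 4) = (y - 5)*(y + 2)*(y + 4)^3*(y - 1)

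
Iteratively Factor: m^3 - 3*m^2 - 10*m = (m)*(m^2 - 3*m - 10) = m*(m - 5)*(m + 2)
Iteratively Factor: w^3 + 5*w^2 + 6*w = (w + 3)*(w^2 + 2*w) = w*(w + 3)*(w + 2)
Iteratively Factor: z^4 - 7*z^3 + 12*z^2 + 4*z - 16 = (z - 2)*(z^3 - 5*z^2 + 2*z + 8) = (z - 4)*(z - 2)*(z^2 - z - 2) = (z - 4)*(z - 2)*(z + 1)*(z - 2)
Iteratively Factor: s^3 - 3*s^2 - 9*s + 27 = (s - 3)*(s^2 - 9) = (s - 3)*(s + 3)*(s - 3)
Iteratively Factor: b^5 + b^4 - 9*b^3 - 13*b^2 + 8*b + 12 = (b + 2)*(b^4 - b^3 - 7*b^2 + b + 6) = (b - 3)*(b + 2)*(b^3 + 2*b^2 - b - 2) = (b - 3)*(b + 2)^2*(b^2 - 1) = (b - 3)*(b + 1)*(b + 2)^2*(b - 1)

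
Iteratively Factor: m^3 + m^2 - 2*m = (m)*(m^2 + m - 2) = m*(m + 2)*(m - 1)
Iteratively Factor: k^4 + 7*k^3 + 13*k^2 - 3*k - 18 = (k + 2)*(k^3 + 5*k^2 + 3*k - 9) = (k + 2)*(k + 3)*(k^2 + 2*k - 3) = (k - 1)*(k + 2)*(k + 3)*(k + 3)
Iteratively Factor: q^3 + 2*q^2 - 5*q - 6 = (q + 1)*(q^2 + q - 6) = (q + 1)*(q + 3)*(q - 2)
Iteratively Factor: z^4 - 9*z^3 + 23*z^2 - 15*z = (z - 3)*(z^3 - 6*z^2 + 5*z) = z*(z - 3)*(z^2 - 6*z + 5) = z*(z - 5)*(z - 3)*(z - 1)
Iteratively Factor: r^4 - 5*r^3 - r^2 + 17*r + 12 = (r - 4)*(r^3 - r^2 - 5*r - 3) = (r - 4)*(r - 3)*(r^2 + 2*r + 1) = (r - 4)*(r - 3)*(r + 1)*(r + 1)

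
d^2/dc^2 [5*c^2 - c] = 10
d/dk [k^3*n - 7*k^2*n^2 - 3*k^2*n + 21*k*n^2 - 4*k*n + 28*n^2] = n*(3*k^2 - 14*k*n - 6*k + 21*n - 4)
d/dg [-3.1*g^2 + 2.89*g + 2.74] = 2.89 - 6.2*g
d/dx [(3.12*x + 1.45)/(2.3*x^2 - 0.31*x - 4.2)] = (7.176*x^2 - 0.9672*x - (3.12*x + 1.45)*(4.6*x - 0.31) - 13.104)/(-2.3*x^2 + 0.31*x + 4.2)^2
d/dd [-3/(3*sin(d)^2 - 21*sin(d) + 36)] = (2*sin(d) - 7)*cos(d)/(sin(d)^2 - 7*sin(d) + 12)^2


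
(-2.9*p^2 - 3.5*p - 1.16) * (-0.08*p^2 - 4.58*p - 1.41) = 0.232*p^4 + 13.562*p^3 + 20.2118*p^2 + 10.2478*p + 1.6356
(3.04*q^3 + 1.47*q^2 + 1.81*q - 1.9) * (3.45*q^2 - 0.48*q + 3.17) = 10.488*q^5 + 3.6123*q^4 + 15.1757*q^3 - 2.7639*q^2 + 6.6497*q - 6.023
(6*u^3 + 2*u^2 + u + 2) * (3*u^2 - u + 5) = 18*u^5 + 31*u^3 + 15*u^2 + 3*u + 10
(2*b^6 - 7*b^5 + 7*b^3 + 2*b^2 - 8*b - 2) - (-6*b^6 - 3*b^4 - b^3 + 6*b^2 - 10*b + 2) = 8*b^6 - 7*b^5 + 3*b^4 + 8*b^3 - 4*b^2 + 2*b - 4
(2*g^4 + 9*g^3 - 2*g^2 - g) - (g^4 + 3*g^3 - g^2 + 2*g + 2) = g^4 + 6*g^3 - g^2 - 3*g - 2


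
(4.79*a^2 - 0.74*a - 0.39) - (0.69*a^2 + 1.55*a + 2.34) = 4.1*a^2 - 2.29*a - 2.73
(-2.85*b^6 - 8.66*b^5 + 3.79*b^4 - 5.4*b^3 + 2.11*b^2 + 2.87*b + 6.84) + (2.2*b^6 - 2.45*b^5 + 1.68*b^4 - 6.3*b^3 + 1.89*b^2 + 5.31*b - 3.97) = -0.65*b^6 - 11.11*b^5 + 5.47*b^4 - 11.7*b^3 + 4.0*b^2 + 8.18*b + 2.87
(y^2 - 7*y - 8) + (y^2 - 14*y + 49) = 2*y^2 - 21*y + 41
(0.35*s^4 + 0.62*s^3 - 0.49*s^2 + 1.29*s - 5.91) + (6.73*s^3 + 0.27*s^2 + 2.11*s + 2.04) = 0.35*s^4 + 7.35*s^3 - 0.22*s^2 + 3.4*s - 3.87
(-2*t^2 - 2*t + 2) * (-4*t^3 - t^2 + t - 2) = 8*t^5 + 10*t^4 - 8*t^3 + 6*t - 4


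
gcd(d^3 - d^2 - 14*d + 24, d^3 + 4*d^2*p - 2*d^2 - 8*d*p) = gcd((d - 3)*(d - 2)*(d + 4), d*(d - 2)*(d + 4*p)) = d - 2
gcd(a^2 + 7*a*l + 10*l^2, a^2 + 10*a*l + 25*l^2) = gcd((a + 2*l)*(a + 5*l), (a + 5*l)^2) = a + 5*l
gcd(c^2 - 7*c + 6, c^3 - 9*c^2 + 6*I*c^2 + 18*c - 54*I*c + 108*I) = c - 6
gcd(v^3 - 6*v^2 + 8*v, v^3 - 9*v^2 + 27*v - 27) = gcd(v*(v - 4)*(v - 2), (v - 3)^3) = 1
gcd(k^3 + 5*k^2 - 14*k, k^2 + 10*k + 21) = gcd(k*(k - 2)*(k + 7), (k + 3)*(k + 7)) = k + 7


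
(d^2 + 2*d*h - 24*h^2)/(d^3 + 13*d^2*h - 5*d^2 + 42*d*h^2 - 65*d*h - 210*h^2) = (d - 4*h)/(d^2 + 7*d*h - 5*d - 35*h)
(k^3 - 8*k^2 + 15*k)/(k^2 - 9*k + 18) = k*(k - 5)/(k - 6)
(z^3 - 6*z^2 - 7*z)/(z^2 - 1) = z*(z - 7)/(z - 1)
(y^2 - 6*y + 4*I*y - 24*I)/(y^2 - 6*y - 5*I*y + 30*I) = (y + 4*I)/(y - 5*I)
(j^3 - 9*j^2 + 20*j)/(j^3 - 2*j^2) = (j^2 - 9*j + 20)/(j*(j - 2))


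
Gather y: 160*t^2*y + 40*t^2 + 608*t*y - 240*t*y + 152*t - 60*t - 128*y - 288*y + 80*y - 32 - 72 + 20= 40*t^2 + 92*t + y*(160*t^2 + 368*t - 336) - 84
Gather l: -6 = -6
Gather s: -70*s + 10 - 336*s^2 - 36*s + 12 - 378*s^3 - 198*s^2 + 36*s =-378*s^3 - 534*s^2 - 70*s + 22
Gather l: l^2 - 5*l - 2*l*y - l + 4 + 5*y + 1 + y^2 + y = l^2 + l*(-2*y - 6) + y^2 + 6*y + 5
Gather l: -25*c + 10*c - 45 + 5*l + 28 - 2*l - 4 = -15*c + 3*l - 21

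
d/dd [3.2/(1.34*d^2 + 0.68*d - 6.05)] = (-8.576*d - 2.176)/(1.34*d^2 + 0.68*d - 6.05)^2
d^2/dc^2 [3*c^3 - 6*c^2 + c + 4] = 18*c - 12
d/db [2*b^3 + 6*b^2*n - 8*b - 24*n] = 6*b^2 + 12*b*n - 8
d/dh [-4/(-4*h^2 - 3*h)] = 4*(-8*h - 3)/(h^2*(4*h + 3)^2)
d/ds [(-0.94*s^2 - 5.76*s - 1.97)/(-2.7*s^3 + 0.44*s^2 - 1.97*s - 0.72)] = (-2.538*s^4 - 31.104*s^3 - 11.5708*s^2 + 3.0872*s + 0.2663)/(7.29*s^6 - 2.376*s^5 + 10.8316*s^4 + 2.1544*s^3 + 3.2473*s^2 + 2.8368*s + 0.5184)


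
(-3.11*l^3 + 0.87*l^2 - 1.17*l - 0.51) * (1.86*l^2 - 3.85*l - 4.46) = -5.7846*l^5 + 13.5917*l^4 + 8.3449*l^3 - 0.3243*l^2 + 7.1817*l + 2.2746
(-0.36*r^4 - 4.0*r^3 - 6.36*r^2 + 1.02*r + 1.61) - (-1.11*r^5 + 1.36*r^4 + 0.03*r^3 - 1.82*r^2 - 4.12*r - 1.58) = 1.11*r^5 - 1.72*r^4 - 4.03*r^3 - 4.54*r^2 + 5.14*r + 3.19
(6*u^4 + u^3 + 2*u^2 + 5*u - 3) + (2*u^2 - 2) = 6*u^4 + u^3 + 4*u^2 + 5*u - 5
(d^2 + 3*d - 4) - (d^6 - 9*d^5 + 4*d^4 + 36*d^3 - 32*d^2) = -d^6 + 9*d^5 - 4*d^4 - 36*d^3 + 33*d^2 + 3*d - 4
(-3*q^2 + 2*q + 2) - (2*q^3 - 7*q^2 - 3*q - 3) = -2*q^3 + 4*q^2 + 5*q + 5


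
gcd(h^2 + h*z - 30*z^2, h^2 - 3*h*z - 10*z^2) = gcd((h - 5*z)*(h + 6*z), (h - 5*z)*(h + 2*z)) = -h + 5*z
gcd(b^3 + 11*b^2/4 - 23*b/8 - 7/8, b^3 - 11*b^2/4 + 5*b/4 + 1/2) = b^2 - 3*b/4 - 1/4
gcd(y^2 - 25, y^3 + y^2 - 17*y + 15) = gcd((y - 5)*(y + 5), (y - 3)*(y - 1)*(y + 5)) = y + 5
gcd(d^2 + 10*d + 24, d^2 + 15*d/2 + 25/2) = 1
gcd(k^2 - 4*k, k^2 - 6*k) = k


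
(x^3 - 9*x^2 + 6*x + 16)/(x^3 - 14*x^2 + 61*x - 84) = (x^3 - 9*x^2 + 6*x + 16)/(x^3 - 14*x^2 + 61*x - 84)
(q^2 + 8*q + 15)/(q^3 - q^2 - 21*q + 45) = (q + 3)/(q^2 - 6*q + 9)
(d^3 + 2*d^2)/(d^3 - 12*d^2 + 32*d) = d*(d + 2)/(d^2 - 12*d + 32)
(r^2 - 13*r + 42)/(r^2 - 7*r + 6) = (r - 7)/(r - 1)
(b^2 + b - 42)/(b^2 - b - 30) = (b + 7)/(b + 5)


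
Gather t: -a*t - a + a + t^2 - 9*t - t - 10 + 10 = t^2 + t*(-a - 10)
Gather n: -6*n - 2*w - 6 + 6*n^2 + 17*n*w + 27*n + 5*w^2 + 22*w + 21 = 6*n^2 + n*(17*w + 21) + 5*w^2 + 20*w + 15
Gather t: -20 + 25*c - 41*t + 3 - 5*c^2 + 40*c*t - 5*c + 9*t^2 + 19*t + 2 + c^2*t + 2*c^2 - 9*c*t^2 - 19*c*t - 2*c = -3*c^2 + 18*c + t^2*(9 - 9*c) + t*(c^2 + 21*c - 22) - 15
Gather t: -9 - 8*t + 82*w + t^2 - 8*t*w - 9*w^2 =t^2 + t*(-8*w - 8) - 9*w^2 + 82*w - 9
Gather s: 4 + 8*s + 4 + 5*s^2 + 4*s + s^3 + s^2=s^3 + 6*s^2 + 12*s + 8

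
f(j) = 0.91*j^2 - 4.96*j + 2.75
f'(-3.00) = -10.42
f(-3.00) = 25.82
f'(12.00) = 16.88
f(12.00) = 74.27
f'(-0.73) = -6.29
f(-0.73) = 6.86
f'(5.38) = 4.83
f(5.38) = 2.40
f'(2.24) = -0.88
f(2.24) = -3.79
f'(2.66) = -0.12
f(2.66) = -4.00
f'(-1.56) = -7.80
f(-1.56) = 12.70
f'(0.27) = -4.47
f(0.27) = 1.48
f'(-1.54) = -7.76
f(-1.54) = 12.55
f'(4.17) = 2.63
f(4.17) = -2.11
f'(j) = 1.82*j - 4.96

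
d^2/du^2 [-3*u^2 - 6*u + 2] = -6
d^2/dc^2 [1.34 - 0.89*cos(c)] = 0.89*cos(c)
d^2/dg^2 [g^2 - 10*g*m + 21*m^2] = 2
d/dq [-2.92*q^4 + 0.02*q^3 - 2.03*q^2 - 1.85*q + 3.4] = -11.68*q^3 + 0.06*q^2 - 4.06*q - 1.85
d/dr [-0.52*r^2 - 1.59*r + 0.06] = -1.04*r - 1.59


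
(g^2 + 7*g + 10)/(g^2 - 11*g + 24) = (g^2 + 7*g + 10)/(g^2 - 11*g + 24)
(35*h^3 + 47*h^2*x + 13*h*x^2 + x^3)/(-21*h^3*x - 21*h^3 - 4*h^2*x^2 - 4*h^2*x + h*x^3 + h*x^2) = (35*h^3 + 47*h^2*x + 13*h*x^2 + x^3)/(h*(-21*h^2*x - 21*h^2 - 4*h*x^2 - 4*h*x + x^3 + x^2))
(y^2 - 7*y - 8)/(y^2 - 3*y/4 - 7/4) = 4*(y - 8)/(4*y - 7)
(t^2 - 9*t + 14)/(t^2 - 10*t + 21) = (t - 2)/(t - 3)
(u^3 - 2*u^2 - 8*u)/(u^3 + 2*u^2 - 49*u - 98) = u*(u - 4)/(u^2 - 49)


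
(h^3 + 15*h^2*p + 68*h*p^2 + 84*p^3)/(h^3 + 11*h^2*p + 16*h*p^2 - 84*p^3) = (-h - 2*p)/(-h + 2*p)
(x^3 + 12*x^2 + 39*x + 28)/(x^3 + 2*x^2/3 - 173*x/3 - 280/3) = 3*(x^2 + 5*x + 4)/(3*x^2 - 19*x - 40)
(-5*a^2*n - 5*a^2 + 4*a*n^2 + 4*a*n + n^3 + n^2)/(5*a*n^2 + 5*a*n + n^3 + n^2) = (-a + n)/n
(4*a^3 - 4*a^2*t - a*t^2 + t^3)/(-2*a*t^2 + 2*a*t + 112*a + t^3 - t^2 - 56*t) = (-2*a^2 + a*t + t^2)/(t^2 - t - 56)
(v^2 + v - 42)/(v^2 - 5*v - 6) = (v + 7)/(v + 1)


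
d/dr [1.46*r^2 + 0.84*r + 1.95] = 2.92*r + 0.84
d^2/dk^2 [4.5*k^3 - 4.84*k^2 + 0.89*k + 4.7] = 27.0*k - 9.68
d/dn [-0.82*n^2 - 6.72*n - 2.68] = -1.64*n - 6.72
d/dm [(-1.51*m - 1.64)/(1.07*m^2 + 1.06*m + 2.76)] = (1.6157*m^2 + 3.5096*m - 2.4292)/(1.1449*m^4 + 2.2684*m^3 + 7.03*m^2 + 5.8512*m + 7.6176)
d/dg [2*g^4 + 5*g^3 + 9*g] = 8*g^3 + 15*g^2 + 9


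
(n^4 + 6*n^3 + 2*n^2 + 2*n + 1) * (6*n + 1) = 6*n^5 + 37*n^4 + 18*n^3 + 14*n^2 + 8*n + 1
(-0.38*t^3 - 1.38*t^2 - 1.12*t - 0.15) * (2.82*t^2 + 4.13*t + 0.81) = -1.0716*t^5 - 5.461*t^4 - 9.1656*t^3 - 6.1664*t^2 - 1.5267*t - 0.1215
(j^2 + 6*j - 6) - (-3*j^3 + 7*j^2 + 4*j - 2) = 3*j^3 - 6*j^2 + 2*j - 4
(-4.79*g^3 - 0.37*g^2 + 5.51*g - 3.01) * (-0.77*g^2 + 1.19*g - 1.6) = 3.6883*g^5 - 5.4152*g^4 + 2.981*g^3 + 9.4666*g^2 - 12.3979*g + 4.816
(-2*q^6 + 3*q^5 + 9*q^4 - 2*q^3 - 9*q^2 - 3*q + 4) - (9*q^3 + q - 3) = -2*q^6 + 3*q^5 + 9*q^4 - 11*q^3 - 9*q^2 - 4*q + 7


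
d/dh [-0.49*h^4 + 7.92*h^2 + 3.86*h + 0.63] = -1.96*h^3 + 15.84*h + 3.86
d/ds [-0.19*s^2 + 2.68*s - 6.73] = 2.68 - 0.38*s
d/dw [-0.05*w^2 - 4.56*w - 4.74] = -0.1*w - 4.56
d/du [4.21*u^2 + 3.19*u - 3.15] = 8.42*u + 3.19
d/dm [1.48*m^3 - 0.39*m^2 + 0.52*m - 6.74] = 4.44*m^2 - 0.78*m + 0.52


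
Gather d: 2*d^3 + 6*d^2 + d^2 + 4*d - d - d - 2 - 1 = 2*d^3 + 7*d^2 + 2*d - 3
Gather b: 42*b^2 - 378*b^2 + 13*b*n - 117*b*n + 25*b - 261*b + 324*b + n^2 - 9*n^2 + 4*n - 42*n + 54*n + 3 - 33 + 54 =-336*b^2 + b*(88 - 104*n) - 8*n^2 + 16*n + 24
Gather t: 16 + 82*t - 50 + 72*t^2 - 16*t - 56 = 72*t^2 + 66*t - 90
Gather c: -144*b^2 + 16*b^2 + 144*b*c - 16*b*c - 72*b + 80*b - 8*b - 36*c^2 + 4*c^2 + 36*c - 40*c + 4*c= -128*b^2 + 128*b*c - 32*c^2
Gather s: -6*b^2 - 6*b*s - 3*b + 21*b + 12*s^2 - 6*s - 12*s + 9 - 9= -6*b^2 + 18*b + 12*s^2 + s*(-6*b - 18)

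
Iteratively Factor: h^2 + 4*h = (h + 4)*(h)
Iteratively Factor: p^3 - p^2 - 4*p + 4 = (p + 2)*(p^2 - 3*p + 2) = (p - 2)*(p + 2)*(p - 1)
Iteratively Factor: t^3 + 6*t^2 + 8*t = (t)*(t^2 + 6*t + 8) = t*(t + 2)*(t + 4)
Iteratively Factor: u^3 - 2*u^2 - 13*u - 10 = (u + 2)*(u^2 - 4*u - 5) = (u + 1)*(u + 2)*(u - 5)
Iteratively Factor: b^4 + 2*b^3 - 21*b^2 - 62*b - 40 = (b - 5)*(b^3 + 7*b^2 + 14*b + 8) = (b - 5)*(b + 2)*(b^2 + 5*b + 4) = (b - 5)*(b + 2)*(b + 4)*(b + 1)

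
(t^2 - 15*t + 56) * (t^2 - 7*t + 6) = t^4 - 22*t^3 + 167*t^2 - 482*t + 336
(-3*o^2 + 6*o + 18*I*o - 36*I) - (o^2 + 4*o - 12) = -4*o^2 + 2*o + 18*I*o + 12 - 36*I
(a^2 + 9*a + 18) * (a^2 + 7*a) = a^4 + 16*a^3 + 81*a^2 + 126*a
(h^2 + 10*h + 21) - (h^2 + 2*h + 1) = 8*h + 20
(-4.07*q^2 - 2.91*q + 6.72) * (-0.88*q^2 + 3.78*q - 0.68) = 3.5816*q^4 - 12.8238*q^3 - 14.1458*q^2 + 27.3804*q - 4.5696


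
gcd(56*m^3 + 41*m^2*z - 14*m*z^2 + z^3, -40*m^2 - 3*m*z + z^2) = -8*m + z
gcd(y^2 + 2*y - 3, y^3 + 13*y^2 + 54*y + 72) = y + 3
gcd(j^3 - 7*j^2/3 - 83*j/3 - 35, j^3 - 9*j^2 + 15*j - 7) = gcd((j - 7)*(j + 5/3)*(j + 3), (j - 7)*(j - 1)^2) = j - 7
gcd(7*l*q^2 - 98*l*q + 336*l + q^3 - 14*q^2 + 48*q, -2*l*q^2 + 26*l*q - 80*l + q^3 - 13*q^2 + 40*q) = q - 8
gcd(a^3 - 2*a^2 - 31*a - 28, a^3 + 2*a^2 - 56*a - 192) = a + 4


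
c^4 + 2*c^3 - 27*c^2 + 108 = (c - 3)^2*(c + 2)*(c + 6)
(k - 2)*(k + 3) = k^2 + k - 6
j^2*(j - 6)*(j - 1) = j^4 - 7*j^3 + 6*j^2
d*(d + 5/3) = d^2 + 5*d/3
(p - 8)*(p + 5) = p^2 - 3*p - 40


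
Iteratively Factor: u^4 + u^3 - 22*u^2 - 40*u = (u)*(u^3 + u^2 - 22*u - 40) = u*(u + 2)*(u^2 - u - 20) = u*(u - 5)*(u + 2)*(u + 4)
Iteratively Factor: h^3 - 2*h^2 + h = (h - 1)*(h^2 - h) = h*(h - 1)*(h - 1)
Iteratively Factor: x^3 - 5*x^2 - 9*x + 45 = (x - 3)*(x^2 - 2*x - 15) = (x - 5)*(x - 3)*(x + 3)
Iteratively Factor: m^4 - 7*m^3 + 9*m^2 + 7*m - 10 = (m - 2)*(m^3 - 5*m^2 - m + 5) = (m - 2)*(m + 1)*(m^2 - 6*m + 5) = (m - 2)*(m - 1)*(m + 1)*(m - 5)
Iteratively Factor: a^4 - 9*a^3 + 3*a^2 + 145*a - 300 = (a - 5)*(a^3 - 4*a^2 - 17*a + 60) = (a - 5)*(a + 4)*(a^2 - 8*a + 15) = (a - 5)*(a - 3)*(a + 4)*(a - 5)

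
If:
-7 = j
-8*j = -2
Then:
No Solution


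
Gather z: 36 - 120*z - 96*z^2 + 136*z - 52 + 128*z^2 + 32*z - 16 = 32*z^2 + 48*z - 32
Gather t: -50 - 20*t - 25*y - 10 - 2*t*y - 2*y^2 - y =t*(-2*y - 20) - 2*y^2 - 26*y - 60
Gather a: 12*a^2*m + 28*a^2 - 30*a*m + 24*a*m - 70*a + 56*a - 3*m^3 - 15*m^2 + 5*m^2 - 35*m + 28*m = a^2*(12*m + 28) + a*(-6*m - 14) - 3*m^3 - 10*m^2 - 7*m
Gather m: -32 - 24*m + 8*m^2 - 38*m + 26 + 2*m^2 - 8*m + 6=10*m^2 - 70*m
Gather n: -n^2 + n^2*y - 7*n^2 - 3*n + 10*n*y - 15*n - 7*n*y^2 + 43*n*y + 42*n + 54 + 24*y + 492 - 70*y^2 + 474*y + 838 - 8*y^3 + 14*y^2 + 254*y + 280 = n^2*(y - 8) + n*(-7*y^2 + 53*y + 24) - 8*y^3 - 56*y^2 + 752*y + 1664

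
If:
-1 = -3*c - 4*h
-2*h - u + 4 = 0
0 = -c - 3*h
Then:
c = 3/5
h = -1/5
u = 22/5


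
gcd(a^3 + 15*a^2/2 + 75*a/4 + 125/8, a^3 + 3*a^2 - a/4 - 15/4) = a + 5/2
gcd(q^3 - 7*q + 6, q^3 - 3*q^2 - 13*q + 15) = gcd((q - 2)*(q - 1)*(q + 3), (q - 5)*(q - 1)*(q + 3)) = q^2 + 2*q - 3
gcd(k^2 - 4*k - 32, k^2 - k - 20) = k + 4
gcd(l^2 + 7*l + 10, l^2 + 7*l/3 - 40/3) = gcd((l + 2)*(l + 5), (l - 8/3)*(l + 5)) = l + 5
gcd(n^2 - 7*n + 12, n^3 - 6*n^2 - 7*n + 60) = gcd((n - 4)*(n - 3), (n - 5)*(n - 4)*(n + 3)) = n - 4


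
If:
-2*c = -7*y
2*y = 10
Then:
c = 35/2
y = 5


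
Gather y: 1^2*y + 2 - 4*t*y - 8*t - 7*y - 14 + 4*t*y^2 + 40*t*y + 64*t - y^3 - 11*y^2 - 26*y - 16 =56*t - y^3 + y^2*(4*t - 11) + y*(36*t - 32) - 28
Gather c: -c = -c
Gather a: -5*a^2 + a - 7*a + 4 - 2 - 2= -5*a^2 - 6*a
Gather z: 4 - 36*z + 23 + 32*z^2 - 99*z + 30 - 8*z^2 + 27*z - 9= 24*z^2 - 108*z + 48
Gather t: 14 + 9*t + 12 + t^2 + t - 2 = t^2 + 10*t + 24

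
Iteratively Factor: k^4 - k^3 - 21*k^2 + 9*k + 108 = (k + 3)*(k^3 - 4*k^2 - 9*k + 36) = (k - 4)*(k + 3)*(k^2 - 9) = (k - 4)*(k - 3)*(k + 3)*(k + 3)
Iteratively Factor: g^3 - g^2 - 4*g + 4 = (g + 2)*(g^2 - 3*g + 2) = (g - 2)*(g + 2)*(g - 1)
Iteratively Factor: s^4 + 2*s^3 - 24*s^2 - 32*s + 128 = (s - 4)*(s^3 + 6*s^2 - 32) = (s - 4)*(s + 4)*(s^2 + 2*s - 8) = (s - 4)*(s + 4)^2*(s - 2)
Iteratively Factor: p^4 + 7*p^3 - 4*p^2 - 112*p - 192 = (p + 3)*(p^3 + 4*p^2 - 16*p - 64) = (p + 3)*(p + 4)*(p^2 - 16) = (p + 3)*(p + 4)^2*(p - 4)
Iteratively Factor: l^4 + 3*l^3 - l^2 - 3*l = (l + 3)*(l^3 - l) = (l + 1)*(l + 3)*(l^2 - l) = l*(l + 1)*(l + 3)*(l - 1)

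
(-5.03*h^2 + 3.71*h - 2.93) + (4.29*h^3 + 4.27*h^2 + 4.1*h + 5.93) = 4.29*h^3 - 0.760000000000001*h^2 + 7.81*h + 3.0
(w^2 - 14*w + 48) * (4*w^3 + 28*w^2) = 4*w^5 - 28*w^4 - 200*w^3 + 1344*w^2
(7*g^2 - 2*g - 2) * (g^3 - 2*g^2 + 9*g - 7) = 7*g^5 - 16*g^4 + 65*g^3 - 63*g^2 - 4*g + 14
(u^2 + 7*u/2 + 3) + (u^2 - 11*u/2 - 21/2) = 2*u^2 - 2*u - 15/2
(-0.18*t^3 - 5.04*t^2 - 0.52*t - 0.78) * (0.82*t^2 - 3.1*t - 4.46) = -0.1476*t^5 - 3.5748*t^4 + 16.0004*t^3 + 23.4508*t^2 + 4.7372*t + 3.4788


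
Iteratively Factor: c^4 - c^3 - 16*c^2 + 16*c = (c)*(c^3 - c^2 - 16*c + 16) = c*(c - 4)*(c^2 + 3*c - 4) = c*(c - 4)*(c - 1)*(c + 4)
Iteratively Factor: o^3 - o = (o - 1)*(o^2 + o) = o*(o - 1)*(o + 1)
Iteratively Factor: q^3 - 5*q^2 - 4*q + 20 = (q - 5)*(q^2 - 4) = (q - 5)*(q - 2)*(q + 2)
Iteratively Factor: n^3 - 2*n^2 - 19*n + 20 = (n + 4)*(n^2 - 6*n + 5) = (n - 1)*(n + 4)*(n - 5)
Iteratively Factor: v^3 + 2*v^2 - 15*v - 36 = (v - 4)*(v^2 + 6*v + 9) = (v - 4)*(v + 3)*(v + 3)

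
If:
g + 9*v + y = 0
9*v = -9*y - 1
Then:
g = 8*y + 1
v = -y - 1/9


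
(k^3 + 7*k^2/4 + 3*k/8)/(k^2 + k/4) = k + 3/2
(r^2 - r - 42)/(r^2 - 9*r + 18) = (r^2 - r - 42)/(r^2 - 9*r + 18)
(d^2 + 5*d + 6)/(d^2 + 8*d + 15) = (d + 2)/(d + 5)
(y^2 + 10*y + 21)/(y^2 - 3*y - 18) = (y + 7)/(y - 6)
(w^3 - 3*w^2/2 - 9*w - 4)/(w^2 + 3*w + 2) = (w^2 - 7*w/2 - 2)/(w + 1)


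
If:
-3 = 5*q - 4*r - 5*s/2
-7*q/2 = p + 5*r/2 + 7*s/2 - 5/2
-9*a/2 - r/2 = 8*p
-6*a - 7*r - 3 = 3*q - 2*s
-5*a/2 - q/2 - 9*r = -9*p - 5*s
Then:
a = -93019/29564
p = 48973/29564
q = 6375/29564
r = 53603/29564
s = -18769/14782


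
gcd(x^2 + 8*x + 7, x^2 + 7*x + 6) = x + 1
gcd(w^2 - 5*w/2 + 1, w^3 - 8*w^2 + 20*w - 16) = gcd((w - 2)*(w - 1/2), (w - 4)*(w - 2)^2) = w - 2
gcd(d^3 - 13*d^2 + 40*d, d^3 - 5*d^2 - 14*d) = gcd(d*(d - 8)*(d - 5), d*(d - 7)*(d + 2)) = d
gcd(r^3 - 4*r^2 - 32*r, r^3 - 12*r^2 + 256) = r^2 - 4*r - 32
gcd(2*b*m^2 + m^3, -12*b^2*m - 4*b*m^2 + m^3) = 2*b*m + m^2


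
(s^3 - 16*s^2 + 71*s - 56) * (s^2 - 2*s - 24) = s^5 - 18*s^4 + 79*s^3 + 186*s^2 - 1592*s + 1344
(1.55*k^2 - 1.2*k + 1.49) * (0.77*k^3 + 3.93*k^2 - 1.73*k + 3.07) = 1.1935*k^5 + 5.1675*k^4 - 6.2502*k^3 + 12.6902*k^2 - 6.2617*k + 4.5743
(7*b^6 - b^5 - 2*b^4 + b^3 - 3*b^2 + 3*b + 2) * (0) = 0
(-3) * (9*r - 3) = 9 - 27*r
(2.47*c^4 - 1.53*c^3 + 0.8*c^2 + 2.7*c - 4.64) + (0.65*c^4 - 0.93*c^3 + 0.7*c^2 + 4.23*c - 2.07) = 3.12*c^4 - 2.46*c^3 + 1.5*c^2 + 6.93*c - 6.71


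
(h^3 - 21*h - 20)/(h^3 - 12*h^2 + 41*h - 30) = (h^2 + 5*h + 4)/(h^2 - 7*h + 6)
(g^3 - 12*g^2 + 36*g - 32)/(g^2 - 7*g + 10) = (g^2 - 10*g + 16)/(g - 5)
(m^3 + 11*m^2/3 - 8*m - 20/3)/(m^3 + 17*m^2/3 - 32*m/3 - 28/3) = (m + 5)/(m + 7)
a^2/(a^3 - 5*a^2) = 1/(a - 5)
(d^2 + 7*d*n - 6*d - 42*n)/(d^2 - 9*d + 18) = (d + 7*n)/(d - 3)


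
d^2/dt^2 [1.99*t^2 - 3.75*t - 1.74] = 3.98000000000000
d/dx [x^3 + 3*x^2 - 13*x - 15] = 3*x^2 + 6*x - 13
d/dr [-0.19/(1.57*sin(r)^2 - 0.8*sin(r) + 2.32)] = (0.5966*sin(r) - 0.152)*cos(r)/(1.57*sin(r)^2 - 0.8*sin(r) + 2.32)^2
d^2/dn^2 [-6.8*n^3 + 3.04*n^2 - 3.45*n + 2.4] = 6.08 - 40.8*n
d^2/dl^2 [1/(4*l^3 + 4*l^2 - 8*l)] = (-l*(3*l + 1)*(l^2 + l - 2) + (3*l^2 + 2*l - 2)^2)/(2*l^3*(l^2 + l - 2)^3)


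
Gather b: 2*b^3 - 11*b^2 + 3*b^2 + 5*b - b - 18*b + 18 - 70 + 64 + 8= 2*b^3 - 8*b^2 - 14*b + 20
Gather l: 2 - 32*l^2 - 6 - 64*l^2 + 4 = -96*l^2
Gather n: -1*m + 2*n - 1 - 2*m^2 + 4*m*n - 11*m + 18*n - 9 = -2*m^2 - 12*m + n*(4*m + 20) - 10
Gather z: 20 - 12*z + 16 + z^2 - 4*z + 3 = z^2 - 16*z + 39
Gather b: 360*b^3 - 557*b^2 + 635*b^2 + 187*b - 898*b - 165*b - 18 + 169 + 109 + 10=360*b^3 + 78*b^2 - 876*b + 270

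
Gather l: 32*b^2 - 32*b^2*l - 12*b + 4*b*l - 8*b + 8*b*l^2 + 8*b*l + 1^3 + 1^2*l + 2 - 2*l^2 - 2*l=32*b^2 - 20*b + l^2*(8*b - 2) + l*(-32*b^2 + 12*b - 1) + 3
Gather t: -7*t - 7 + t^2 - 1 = t^2 - 7*t - 8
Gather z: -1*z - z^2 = -z^2 - z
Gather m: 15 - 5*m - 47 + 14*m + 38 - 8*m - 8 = m - 2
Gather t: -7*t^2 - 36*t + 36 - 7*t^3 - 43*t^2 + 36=-7*t^3 - 50*t^2 - 36*t + 72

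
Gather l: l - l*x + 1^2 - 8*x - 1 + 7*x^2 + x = l*(1 - x) + 7*x^2 - 7*x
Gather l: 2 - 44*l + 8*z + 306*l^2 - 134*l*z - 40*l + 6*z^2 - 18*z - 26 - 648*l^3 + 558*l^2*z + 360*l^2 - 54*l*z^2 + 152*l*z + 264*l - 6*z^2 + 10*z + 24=-648*l^3 + l^2*(558*z + 666) + l*(-54*z^2 + 18*z + 180)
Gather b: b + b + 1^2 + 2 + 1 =2*b + 4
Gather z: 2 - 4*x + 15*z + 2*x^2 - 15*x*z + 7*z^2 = 2*x^2 - 4*x + 7*z^2 + z*(15 - 15*x) + 2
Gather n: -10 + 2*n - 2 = 2*n - 12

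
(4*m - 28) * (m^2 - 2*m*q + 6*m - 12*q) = 4*m^3 - 8*m^2*q - 4*m^2 + 8*m*q - 168*m + 336*q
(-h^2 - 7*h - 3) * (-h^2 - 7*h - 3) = h^4 + 14*h^3 + 55*h^2 + 42*h + 9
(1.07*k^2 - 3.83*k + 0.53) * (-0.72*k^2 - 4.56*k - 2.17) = -0.7704*k^4 - 2.1216*k^3 + 14.7613*k^2 + 5.8943*k - 1.1501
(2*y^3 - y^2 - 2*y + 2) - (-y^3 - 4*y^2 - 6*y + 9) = 3*y^3 + 3*y^2 + 4*y - 7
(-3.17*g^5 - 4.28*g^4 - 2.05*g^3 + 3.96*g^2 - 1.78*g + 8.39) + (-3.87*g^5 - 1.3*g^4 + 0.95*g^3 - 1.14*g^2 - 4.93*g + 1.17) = -7.04*g^5 - 5.58*g^4 - 1.1*g^3 + 2.82*g^2 - 6.71*g + 9.56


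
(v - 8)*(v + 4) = v^2 - 4*v - 32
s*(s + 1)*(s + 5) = s^3 + 6*s^2 + 5*s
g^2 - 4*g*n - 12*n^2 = (g - 6*n)*(g + 2*n)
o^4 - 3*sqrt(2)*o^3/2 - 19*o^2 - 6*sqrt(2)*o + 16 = (o - 4*sqrt(2))*(o - sqrt(2)/2)*(o + sqrt(2))*(o + 2*sqrt(2))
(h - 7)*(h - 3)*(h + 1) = h^3 - 9*h^2 + 11*h + 21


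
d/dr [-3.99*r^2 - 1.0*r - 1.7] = -7.98*r - 1.0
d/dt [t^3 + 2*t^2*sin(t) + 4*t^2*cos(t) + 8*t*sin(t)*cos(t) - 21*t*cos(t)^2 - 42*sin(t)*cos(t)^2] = -4*t^2*sin(t) + 2*t^2*cos(t) + 3*t^2 + 4*t*sin(t) + 21*t*sin(2*t) + 8*t*cos(t) + 8*t*cos(2*t) + 4*sin(2*t) - 21*cos(t)/2 - 21*cos(2*t)/2 - 63*cos(3*t)/2 - 21/2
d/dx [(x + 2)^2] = 2*x + 4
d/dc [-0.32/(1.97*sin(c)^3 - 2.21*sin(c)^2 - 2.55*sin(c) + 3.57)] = (1.8912*sin(c)^2 - 1.4144*sin(c) - 0.816)*cos(c)/(1.97*sin(c)^3 - 2.21*sin(c)^2 - 2.55*sin(c) + 3.57)^2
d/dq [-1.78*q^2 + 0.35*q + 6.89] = 0.35 - 3.56*q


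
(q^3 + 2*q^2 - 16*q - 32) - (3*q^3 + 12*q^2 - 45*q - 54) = -2*q^3 - 10*q^2 + 29*q + 22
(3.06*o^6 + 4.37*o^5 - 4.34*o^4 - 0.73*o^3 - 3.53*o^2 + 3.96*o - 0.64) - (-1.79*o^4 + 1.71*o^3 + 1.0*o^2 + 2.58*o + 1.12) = 3.06*o^6 + 4.37*o^5 - 2.55*o^4 - 2.44*o^3 - 4.53*o^2 + 1.38*o - 1.76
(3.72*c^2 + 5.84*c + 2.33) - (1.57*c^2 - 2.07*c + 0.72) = 2.15*c^2 + 7.91*c + 1.61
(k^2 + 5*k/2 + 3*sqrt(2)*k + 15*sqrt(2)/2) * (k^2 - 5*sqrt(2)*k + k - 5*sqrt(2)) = k^4 - 2*sqrt(2)*k^3 + 7*k^3/2 - 55*k^2/2 - 7*sqrt(2)*k^2 - 105*k - 5*sqrt(2)*k - 75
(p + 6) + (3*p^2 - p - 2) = 3*p^2 + 4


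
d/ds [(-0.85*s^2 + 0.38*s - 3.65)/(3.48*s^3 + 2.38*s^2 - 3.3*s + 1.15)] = (2.958*s^4 - 2.6448*s^3 + 40.0066*s^2 + 15.419*s - 11.608)/(12.1104*s^6 + 16.5648*s^5 - 17.3036*s^4 - 7.704*s^3 + 16.364*s^2 - 7.59*s + 1.3225)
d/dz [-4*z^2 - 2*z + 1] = -8*z - 2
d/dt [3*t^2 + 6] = 6*t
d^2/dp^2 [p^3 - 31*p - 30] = 6*p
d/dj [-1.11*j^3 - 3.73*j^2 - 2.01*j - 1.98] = -3.33*j^2 - 7.46*j - 2.01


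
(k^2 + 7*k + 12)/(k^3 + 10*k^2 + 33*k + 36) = 1/(k + 3)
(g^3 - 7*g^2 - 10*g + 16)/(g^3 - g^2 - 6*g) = (g^2 - 9*g + 8)/(g*(g - 3))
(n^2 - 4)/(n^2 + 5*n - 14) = (n + 2)/(n + 7)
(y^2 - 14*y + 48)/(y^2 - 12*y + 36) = (y - 8)/(y - 6)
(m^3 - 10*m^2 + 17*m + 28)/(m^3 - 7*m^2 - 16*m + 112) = (m + 1)/(m + 4)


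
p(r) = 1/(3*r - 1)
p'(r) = -3/(3*r - 1)^2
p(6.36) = 0.06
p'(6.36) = -0.01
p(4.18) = 0.09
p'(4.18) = -0.02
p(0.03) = -1.10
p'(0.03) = -3.62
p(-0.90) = -0.27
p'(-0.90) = -0.22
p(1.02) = 0.49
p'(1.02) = -0.71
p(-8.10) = -0.04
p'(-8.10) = -0.00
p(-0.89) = -0.27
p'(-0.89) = -0.22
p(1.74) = 0.24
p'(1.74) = -0.17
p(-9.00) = -0.04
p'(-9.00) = 0.00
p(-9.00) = -0.04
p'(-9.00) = 0.00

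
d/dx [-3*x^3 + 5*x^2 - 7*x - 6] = -9*x^2 + 10*x - 7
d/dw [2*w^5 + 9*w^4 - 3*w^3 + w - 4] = 10*w^4 + 36*w^3 - 9*w^2 + 1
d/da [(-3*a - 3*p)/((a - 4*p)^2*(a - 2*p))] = 3*(-(a - 4*p)*(a - 2*p) + (a - 4*p)*(a + p) + 2*(a - 2*p)*(a + p))/((a - 4*p)^3*(a - 2*p)^2)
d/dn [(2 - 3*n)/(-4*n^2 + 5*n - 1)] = (-12*n^2 + 16*n - 7)/(16*n^4 - 40*n^3 + 33*n^2 - 10*n + 1)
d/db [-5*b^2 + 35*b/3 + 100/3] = 35/3 - 10*b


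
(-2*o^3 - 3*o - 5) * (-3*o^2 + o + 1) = 6*o^5 - 2*o^4 + 7*o^3 + 12*o^2 - 8*o - 5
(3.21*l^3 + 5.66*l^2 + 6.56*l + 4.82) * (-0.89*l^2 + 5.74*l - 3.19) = -2.8569*l^5 + 13.388*l^4 + 16.4101*l^3 + 15.3092*l^2 + 6.7404*l - 15.3758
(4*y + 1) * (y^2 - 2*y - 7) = 4*y^3 - 7*y^2 - 30*y - 7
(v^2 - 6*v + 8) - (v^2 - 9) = 17 - 6*v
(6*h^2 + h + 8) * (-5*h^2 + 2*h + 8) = -30*h^4 + 7*h^3 + 10*h^2 + 24*h + 64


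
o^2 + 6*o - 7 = (o - 1)*(o + 7)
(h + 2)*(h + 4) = h^2 + 6*h + 8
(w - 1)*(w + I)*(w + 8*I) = w^3 - w^2 + 9*I*w^2 - 8*w - 9*I*w + 8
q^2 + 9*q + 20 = (q + 4)*(q + 5)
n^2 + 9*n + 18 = (n + 3)*(n + 6)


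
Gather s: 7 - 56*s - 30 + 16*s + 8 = -40*s - 15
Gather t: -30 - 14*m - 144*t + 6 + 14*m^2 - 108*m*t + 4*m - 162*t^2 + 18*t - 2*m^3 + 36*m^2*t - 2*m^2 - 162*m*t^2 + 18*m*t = -2*m^3 + 12*m^2 - 10*m + t^2*(-162*m - 162) + t*(36*m^2 - 90*m - 126) - 24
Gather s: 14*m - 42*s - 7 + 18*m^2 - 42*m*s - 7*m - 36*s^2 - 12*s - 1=18*m^2 + 7*m - 36*s^2 + s*(-42*m - 54) - 8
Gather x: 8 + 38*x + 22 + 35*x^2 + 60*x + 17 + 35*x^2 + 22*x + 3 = 70*x^2 + 120*x + 50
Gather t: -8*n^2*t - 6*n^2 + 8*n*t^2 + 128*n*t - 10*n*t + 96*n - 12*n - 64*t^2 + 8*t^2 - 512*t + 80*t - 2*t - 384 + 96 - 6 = -6*n^2 + 84*n + t^2*(8*n - 56) + t*(-8*n^2 + 118*n - 434) - 294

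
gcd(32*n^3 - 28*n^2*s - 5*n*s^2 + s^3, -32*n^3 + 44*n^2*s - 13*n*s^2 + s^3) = 8*n^2 - 9*n*s + s^2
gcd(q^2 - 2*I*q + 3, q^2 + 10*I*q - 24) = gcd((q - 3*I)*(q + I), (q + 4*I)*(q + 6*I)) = 1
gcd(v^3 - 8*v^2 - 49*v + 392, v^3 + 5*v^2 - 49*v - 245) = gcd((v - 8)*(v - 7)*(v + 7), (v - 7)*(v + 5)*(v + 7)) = v^2 - 49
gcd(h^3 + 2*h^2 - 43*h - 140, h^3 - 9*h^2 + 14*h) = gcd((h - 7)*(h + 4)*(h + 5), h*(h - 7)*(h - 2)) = h - 7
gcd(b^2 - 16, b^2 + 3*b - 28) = b - 4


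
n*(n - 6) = n^2 - 6*n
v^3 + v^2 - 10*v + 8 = (v - 2)*(v - 1)*(v + 4)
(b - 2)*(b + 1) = b^2 - b - 2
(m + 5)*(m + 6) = m^2 + 11*m + 30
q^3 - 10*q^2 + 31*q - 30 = (q - 5)*(q - 3)*(q - 2)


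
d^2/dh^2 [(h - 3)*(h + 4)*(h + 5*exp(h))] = 5*h^2*exp(h) + 25*h*exp(h) + 6*h - 40*exp(h) + 2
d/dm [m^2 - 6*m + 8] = 2*m - 6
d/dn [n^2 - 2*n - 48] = 2*n - 2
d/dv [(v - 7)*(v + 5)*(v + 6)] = 3*v^2 + 8*v - 47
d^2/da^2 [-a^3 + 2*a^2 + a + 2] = 4 - 6*a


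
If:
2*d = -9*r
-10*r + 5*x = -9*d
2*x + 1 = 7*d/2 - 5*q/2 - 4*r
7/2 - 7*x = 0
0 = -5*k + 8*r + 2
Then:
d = -45/202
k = 242/505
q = -1203/1010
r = 5/101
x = 1/2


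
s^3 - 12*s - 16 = (s - 4)*(s + 2)^2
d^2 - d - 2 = (d - 2)*(d + 1)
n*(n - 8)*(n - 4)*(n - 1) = n^4 - 13*n^3 + 44*n^2 - 32*n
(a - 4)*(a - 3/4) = a^2 - 19*a/4 + 3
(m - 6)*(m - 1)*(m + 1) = m^3 - 6*m^2 - m + 6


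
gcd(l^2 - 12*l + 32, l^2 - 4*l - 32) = l - 8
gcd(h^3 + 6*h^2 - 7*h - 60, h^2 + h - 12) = h^2 + h - 12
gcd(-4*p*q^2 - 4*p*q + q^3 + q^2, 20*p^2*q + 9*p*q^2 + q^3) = q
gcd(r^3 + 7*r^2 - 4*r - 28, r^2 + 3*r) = 1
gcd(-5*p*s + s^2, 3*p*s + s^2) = s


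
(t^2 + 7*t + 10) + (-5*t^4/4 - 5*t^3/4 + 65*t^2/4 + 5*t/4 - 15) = -5*t^4/4 - 5*t^3/4 + 69*t^2/4 + 33*t/4 - 5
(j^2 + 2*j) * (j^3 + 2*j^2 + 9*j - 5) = j^5 + 4*j^4 + 13*j^3 + 13*j^2 - 10*j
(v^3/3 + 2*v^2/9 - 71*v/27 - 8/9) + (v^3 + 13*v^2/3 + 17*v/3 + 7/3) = 4*v^3/3 + 41*v^2/9 + 82*v/27 + 13/9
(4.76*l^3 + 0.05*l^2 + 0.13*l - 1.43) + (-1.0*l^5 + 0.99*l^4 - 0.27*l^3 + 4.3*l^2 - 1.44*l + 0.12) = -1.0*l^5 + 0.99*l^4 + 4.49*l^3 + 4.35*l^2 - 1.31*l - 1.31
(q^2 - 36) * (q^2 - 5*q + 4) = q^4 - 5*q^3 - 32*q^2 + 180*q - 144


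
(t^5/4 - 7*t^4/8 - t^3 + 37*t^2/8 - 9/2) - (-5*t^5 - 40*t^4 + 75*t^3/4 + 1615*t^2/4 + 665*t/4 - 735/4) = 21*t^5/4 + 313*t^4/8 - 79*t^3/4 - 3193*t^2/8 - 665*t/4 + 717/4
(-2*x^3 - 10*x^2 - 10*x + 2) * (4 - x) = 2*x^4 + 2*x^3 - 30*x^2 - 42*x + 8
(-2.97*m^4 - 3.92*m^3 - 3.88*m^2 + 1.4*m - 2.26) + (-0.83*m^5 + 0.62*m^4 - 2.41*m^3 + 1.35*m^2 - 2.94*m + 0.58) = -0.83*m^5 - 2.35*m^4 - 6.33*m^3 - 2.53*m^2 - 1.54*m - 1.68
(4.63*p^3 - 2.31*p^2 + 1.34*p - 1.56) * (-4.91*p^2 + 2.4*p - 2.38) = -22.7333*p^5 + 22.4541*p^4 - 23.1428*p^3 + 16.3734*p^2 - 6.9332*p + 3.7128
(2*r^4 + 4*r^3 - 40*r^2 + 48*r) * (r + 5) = 2*r^5 + 14*r^4 - 20*r^3 - 152*r^2 + 240*r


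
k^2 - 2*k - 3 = (k - 3)*(k + 1)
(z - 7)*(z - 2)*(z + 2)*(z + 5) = z^4 - 2*z^3 - 39*z^2 + 8*z + 140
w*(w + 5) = w^2 + 5*w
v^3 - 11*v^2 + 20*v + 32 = (v - 8)*(v - 4)*(v + 1)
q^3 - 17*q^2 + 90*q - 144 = (q - 8)*(q - 6)*(q - 3)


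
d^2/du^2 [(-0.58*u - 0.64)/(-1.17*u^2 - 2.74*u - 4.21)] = ((0.58*u + 0.64)*(2.34*u + 2.74)*(4.68*u + 5.48) - (4.0716*u + 4.676)*(1.17*u^2 + 2.74*u + 4.21))/(1.17*u^2 + 2.74*u + 4.21)^3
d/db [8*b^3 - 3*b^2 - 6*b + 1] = 24*b^2 - 6*b - 6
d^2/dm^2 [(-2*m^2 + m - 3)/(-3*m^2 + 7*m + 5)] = 2*(33*m^3 + 171*m^2 - 234*m + 277)/(27*m^6 - 189*m^5 + 306*m^4 + 287*m^3 - 510*m^2 - 525*m - 125)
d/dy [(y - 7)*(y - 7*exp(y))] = y - (y - 7)*(7*exp(y) - 1) - 7*exp(y)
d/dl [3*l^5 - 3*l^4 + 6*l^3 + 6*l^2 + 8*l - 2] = 15*l^4 - 12*l^3 + 18*l^2 + 12*l + 8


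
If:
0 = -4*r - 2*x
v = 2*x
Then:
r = -x/2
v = 2*x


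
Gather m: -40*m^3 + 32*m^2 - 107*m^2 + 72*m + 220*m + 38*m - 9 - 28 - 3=-40*m^3 - 75*m^2 + 330*m - 40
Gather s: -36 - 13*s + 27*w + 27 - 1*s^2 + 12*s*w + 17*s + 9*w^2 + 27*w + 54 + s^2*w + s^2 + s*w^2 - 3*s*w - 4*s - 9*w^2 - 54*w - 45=s^2*w + s*(w^2 + 9*w)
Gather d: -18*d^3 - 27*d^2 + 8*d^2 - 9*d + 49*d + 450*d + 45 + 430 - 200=-18*d^3 - 19*d^2 + 490*d + 275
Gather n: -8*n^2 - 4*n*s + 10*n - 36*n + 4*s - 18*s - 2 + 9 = -8*n^2 + n*(-4*s - 26) - 14*s + 7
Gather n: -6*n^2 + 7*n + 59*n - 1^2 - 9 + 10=-6*n^2 + 66*n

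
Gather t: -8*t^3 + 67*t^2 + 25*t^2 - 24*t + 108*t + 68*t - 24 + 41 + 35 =-8*t^3 + 92*t^2 + 152*t + 52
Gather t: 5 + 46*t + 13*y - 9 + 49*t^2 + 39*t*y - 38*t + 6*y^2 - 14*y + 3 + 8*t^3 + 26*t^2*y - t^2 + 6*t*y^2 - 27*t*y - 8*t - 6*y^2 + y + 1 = 8*t^3 + t^2*(26*y + 48) + t*(6*y^2 + 12*y)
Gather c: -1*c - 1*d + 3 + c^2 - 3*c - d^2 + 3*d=c^2 - 4*c - d^2 + 2*d + 3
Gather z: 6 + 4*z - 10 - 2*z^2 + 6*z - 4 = -2*z^2 + 10*z - 8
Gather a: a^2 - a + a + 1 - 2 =a^2 - 1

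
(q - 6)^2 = q^2 - 12*q + 36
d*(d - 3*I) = d^2 - 3*I*d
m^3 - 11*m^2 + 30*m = m*(m - 6)*(m - 5)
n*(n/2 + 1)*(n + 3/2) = n^3/2 + 7*n^2/4 + 3*n/2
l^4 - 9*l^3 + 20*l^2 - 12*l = l*(l - 6)*(l - 2)*(l - 1)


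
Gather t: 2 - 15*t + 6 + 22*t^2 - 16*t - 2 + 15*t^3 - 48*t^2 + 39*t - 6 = 15*t^3 - 26*t^2 + 8*t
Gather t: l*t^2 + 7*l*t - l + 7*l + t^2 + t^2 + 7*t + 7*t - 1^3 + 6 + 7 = 6*l + t^2*(l + 2) + t*(7*l + 14) + 12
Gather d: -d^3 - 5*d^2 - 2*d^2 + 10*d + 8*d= -d^3 - 7*d^2 + 18*d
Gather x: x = x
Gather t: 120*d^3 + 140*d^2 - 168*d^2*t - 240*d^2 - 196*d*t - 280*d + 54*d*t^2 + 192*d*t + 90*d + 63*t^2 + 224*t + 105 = 120*d^3 - 100*d^2 - 190*d + t^2*(54*d + 63) + t*(-168*d^2 - 4*d + 224) + 105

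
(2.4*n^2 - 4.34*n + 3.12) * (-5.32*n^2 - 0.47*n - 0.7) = -12.768*n^4 + 21.9608*n^3 - 16.2386*n^2 + 1.5716*n - 2.184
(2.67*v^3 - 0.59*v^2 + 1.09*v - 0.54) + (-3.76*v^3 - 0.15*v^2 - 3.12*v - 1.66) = -1.09*v^3 - 0.74*v^2 - 2.03*v - 2.2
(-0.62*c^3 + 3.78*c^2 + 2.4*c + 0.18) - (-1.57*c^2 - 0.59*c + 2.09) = -0.62*c^3 + 5.35*c^2 + 2.99*c - 1.91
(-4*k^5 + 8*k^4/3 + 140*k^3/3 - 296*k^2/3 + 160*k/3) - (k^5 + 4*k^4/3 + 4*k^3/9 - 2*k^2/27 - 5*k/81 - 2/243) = -5*k^5 + 4*k^4/3 + 416*k^3/9 - 2662*k^2/27 + 4325*k/81 + 2/243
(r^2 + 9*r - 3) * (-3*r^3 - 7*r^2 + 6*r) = -3*r^5 - 34*r^4 - 48*r^3 + 75*r^2 - 18*r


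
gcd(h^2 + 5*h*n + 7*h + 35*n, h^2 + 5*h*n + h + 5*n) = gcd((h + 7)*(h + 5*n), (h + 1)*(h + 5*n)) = h + 5*n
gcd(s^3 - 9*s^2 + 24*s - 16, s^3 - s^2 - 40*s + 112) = s^2 - 8*s + 16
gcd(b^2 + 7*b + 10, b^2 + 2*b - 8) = 1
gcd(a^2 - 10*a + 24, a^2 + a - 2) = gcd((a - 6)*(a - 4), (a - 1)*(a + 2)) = 1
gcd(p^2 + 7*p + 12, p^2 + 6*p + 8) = p + 4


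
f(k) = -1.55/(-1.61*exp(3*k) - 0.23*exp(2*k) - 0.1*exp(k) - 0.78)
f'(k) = -1.55*(4.83*exp(3*k) + 0.46*exp(2*k) + 0.1*exp(k))/(-1.61*exp(3*k) - 0.23*exp(2*k) - 0.1*exp(k) - 0.78)^2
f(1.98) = 0.00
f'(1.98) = -0.01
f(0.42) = 0.22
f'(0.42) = -0.55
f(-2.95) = 1.97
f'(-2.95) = -0.02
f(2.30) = 0.00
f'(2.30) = -0.00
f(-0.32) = 0.97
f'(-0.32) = -1.33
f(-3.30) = 1.98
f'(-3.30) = -0.01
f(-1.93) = 1.93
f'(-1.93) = -0.09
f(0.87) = 0.06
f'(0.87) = -0.18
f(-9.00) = 1.99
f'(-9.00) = 0.00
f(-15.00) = 1.99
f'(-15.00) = 0.00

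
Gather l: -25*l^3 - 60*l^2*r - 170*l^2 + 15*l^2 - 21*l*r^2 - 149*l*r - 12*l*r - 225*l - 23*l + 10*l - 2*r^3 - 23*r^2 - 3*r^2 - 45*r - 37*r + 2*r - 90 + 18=-25*l^3 + l^2*(-60*r - 155) + l*(-21*r^2 - 161*r - 238) - 2*r^3 - 26*r^2 - 80*r - 72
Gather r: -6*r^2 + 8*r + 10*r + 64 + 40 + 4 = -6*r^2 + 18*r + 108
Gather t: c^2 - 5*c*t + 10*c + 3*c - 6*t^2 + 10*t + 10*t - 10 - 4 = c^2 + 13*c - 6*t^2 + t*(20 - 5*c) - 14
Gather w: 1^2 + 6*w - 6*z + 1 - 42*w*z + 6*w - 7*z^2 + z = w*(12 - 42*z) - 7*z^2 - 5*z + 2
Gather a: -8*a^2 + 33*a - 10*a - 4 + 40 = -8*a^2 + 23*a + 36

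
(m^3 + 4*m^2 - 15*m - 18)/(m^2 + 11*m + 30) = (m^2 - 2*m - 3)/(m + 5)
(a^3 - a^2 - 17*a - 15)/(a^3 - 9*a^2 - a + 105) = (a + 1)/(a - 7)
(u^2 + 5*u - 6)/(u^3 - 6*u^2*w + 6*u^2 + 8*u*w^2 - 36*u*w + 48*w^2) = (u - 1)/(u^2 - 6*u*w + 8*w^2)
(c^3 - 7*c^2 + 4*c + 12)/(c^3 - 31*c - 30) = (c - 2)/(c + 5)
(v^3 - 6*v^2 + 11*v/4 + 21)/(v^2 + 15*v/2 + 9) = (v^2 - 15*v/2 + 14)/(v + 6)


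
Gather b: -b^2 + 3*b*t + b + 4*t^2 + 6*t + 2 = -b^2 + b*(3*t + 1) + 4*t^2 + 6*t + 2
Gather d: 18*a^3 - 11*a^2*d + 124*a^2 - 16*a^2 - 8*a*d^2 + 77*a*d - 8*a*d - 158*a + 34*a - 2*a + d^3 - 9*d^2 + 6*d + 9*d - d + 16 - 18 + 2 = 18*a^3 + 108*a^2 - 126*a + d^3 + d^2*(-8*a - 9) + d*(-11*a^2 + 69*a + 14)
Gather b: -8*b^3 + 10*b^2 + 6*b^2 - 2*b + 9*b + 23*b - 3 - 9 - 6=-8*b^3 + 16*b^2 + 30*b - 18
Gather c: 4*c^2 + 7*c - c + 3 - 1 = 4*c^2 + 6*c + 2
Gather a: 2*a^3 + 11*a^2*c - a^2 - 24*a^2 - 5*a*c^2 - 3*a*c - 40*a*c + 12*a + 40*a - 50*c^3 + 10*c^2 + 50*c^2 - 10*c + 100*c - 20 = 2*a^3 + a^2*(11*c - 25) + a*(-5*c^2 - 43*c + 52) - 50*c^3 + 60*c^2 + 90*c - 20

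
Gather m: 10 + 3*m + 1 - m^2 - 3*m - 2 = 9 - m^2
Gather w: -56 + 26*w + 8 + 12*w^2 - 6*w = 12*w^2 + 20*w - 48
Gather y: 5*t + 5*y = 5*t + 5*y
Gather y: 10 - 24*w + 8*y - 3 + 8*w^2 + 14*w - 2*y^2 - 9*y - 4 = 8*w^2 - 10*w - 2*y^2 - y + 3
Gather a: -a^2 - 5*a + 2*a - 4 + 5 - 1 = -a^2 - 3*a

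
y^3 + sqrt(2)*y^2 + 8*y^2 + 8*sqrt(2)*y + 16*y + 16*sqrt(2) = (y + 4)^2*(y + sqrt(2))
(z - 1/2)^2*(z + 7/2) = z^3 + 5*z^2/2 - 13*z/4 + 7/8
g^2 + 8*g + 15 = (g + 3)*(g + 5)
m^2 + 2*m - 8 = (m - 2)*(m + 4)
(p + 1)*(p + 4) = p^2 + 5*p + 4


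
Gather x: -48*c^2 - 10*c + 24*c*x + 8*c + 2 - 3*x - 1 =-48*c^2 - 2*c + x*(24*c - 3) + 1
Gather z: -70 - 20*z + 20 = -20*z - 50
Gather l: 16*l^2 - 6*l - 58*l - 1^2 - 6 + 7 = 16*l^2 - 64*l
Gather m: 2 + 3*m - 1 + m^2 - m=m^2 + 2*m + 1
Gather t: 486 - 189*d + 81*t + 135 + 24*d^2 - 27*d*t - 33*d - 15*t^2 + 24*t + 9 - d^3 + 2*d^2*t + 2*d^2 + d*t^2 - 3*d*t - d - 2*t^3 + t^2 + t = -d^3 + 26*d^2 - 223*d - 2*t^3 + t^2*(d - 14) + t*(2*d^2 - 30*d + 106) + 630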